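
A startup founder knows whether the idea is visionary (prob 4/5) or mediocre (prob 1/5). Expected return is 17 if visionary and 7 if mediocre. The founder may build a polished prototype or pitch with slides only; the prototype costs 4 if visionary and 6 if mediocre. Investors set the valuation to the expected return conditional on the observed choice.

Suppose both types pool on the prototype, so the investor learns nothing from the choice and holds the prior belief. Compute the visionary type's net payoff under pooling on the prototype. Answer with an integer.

Pooled valuation = 4/5·17 + 1/5·7 = 15.
visionary pays cost 4 for the prototype, so net payoff = 15 − 4 = 11.

11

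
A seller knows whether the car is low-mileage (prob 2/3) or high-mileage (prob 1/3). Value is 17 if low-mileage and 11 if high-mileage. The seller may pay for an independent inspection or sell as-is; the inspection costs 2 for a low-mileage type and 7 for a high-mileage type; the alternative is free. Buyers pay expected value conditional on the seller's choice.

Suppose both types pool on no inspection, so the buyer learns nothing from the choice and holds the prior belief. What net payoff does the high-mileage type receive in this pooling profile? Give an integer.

15

Pooled price = 2/3·17 + 1/3·11 = 15.
high-mileage pays no cost for no inspection, so net payoff = 15.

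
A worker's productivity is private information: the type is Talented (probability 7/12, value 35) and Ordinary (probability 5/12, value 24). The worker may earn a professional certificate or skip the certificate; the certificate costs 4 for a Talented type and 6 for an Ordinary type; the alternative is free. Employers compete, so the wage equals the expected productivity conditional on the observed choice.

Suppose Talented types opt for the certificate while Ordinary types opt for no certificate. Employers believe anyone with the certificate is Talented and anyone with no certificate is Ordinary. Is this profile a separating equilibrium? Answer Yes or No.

Under these beliefs, the certificate earns wage 35 and no certificate earns wage 24.
Talented: the certificate nets 35 − 4 = 31; no certificate nets 24. Talented prefers the certificate.
Ordinary: the certificate nets 35 − 6 = 29; no certificate nets 24. Ordinary would deviate to the certificate.
Ordinary has a profitable deviation, so the profile is not an equilibrium.

No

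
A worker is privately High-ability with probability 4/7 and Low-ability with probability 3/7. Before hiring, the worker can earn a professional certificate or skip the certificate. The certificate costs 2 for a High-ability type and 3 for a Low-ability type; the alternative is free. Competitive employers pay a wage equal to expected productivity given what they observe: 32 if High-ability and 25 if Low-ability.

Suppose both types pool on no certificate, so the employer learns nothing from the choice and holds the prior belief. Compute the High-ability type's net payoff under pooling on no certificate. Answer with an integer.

29

Pooled wage = 4/7·32 + 3/7·25 = 29.
High-ability pays no cost for no certificate, so net payoff = 29.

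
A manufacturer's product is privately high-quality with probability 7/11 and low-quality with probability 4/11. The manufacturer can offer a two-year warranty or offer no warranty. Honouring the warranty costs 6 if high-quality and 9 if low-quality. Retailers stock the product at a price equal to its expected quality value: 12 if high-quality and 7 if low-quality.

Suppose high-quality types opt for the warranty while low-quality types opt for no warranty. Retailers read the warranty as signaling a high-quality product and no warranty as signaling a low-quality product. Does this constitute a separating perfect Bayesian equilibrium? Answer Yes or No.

No

Under these beliefs, the warranty earns price 12 and no warranty earns price 7.
high-quality: the warranty nets 12 − 6 = 6; no warranty nets 7. high-quality would deviate to no warranty.
low-quality: the warranty nets 12 − 9 = 3; no warranty nets 7. low-quality prefers no warranty.
high-quality has a profitable deviation, so the profile is not an equilibrium.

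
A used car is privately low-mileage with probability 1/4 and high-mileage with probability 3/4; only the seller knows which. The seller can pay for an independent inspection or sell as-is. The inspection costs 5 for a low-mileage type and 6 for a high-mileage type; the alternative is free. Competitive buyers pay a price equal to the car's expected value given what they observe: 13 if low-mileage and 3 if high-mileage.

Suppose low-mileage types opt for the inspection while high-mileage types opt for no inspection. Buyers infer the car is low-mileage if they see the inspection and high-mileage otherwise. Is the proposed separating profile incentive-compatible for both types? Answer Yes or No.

Under these beliefs, the inspection earns price 13 and no inspection earns price 3.
low-mileage: the inspection nets 13 − 5 = 8; no inspection nets 3. low-mileage prefers the inspection.
high-mileage: the inspection nets 13 − 6 = 7; no inspection nets 3. high-mileage would deviate to the inspection.
high-mileage has a profitable deviation, so the profile is not an equilibrium.

No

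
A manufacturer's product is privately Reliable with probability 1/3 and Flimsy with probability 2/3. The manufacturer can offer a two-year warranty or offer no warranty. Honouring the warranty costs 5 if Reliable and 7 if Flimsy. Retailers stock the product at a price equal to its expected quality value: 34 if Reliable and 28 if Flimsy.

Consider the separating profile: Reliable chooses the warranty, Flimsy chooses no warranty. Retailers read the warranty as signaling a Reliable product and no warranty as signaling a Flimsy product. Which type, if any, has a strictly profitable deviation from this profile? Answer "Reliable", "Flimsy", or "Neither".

The warranty pays 34; no warranty pays 28.
Reliable: assigned the warranty, nets 34 − 5 = 29; deviating to no warranty nets 28.
Flimsy: assigned no warranty, nets 28; deviating to the warranty nets 34 − 7 = 27.
Both types strictly prefer their assigned action; no profitable deviation.

Neither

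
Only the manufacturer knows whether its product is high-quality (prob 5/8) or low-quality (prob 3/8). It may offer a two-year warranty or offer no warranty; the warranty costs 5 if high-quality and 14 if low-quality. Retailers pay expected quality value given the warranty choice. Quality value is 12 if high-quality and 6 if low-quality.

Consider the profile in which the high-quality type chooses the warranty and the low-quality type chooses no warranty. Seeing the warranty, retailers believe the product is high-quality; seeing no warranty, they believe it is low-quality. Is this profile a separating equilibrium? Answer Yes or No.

Yes

Under these beliefs, the warranty earns price 12 and no warranty earns price 6.
high-quality: the warranty nets 12 − 5 = 7; no warranty nets 6. high-quality prefers the warranty.
low-quality: the warranty nets 12 − 14 = -2; no warranty nets 6. low-quality prefers no warranty.
Neither type deviates, so the separating profile is an equilibrium.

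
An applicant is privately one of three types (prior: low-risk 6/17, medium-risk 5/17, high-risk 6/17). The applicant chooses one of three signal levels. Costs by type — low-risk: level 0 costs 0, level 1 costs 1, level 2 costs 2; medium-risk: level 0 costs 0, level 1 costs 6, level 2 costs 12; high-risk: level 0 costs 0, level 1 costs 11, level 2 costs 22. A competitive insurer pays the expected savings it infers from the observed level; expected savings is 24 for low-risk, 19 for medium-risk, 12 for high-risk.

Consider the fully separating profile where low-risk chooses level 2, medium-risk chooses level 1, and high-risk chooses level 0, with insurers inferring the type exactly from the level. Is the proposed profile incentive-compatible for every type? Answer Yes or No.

Separating rebates: level 2 → 24, level 1 → 19, level 0 → 12.
low-risk (assigned level 2): level 0: 12 − 0 = 12; level 1: 19 − 1 = 18; level 2: 24 − 2 = 22. low-risk stays.
medium-risk (assigned level 1): level 0: 12 − 0 = 12; level 1: 19 − 6 = 13; level 2: 24 − 12 = 12. medium-risk stays.
high-risk (assigned level 0): level 0: 12 − 0 = 12; level 1: 19 − 11 = 8; level 2: 24 − 22 = 2. high-risk stays.
Every type prefers its assigned level; separation holds.

Yes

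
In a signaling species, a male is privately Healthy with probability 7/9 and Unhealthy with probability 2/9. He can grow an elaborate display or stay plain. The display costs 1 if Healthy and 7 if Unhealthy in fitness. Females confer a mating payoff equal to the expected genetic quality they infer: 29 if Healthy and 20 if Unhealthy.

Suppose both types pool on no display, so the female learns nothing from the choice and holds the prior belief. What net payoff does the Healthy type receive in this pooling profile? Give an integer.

Pooled mating payoff = 7/9·29 + 2/9·20 = 27.
Healthy pays no cost for no display, so net payoff = 27.

27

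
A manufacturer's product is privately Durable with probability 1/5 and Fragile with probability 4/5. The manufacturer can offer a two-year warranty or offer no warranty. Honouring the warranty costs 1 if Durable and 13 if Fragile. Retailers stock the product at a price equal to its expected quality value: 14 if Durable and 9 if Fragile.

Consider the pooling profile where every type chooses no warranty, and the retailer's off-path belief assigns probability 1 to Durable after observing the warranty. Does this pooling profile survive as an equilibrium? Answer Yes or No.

No

On path, the retailer holds the prior and pays 1/5·14 + 4/5·9 = 10. Off path (the warranty), believing Durable, it pays 14.
Durable: no warranty nets 10; the warranty nets 14 − 1 = 13. Durable would deviate.
Fragile: no warranty nets 10; the warranty nets 14 − 13 = 1. Fragile stays.
A type deviates, so pooling fails.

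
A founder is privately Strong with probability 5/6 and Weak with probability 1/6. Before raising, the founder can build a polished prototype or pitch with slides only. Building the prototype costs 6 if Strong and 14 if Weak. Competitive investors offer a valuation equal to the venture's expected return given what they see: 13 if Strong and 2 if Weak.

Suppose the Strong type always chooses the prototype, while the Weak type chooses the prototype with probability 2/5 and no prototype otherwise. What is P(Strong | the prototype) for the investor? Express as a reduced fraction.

P(the prototype) = (5/6)·1 + (1/6)·(2/5) = 9/10.
By Bayes' rule, P(Strong | the prototype) = (5/6) / (9/10) = 25/27.

25/27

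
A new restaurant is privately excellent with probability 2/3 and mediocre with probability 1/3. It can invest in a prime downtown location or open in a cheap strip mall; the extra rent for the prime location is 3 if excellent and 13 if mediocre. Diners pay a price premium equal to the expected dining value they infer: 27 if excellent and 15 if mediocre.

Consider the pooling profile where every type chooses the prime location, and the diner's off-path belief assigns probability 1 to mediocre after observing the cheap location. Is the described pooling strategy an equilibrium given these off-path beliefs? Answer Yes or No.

No

On path, the diner holds the prior and pays 2/3·27 + 1/3·15 = 23. Off path (the cheap location), believing mediocre, it pays 15.
excellent: the prime location nets 23 − 3 = 20; the cheap location nets 15. excellent stays.
mediocre: the prime location nets 23 − 13 = 10; the cheap location nets 15. mediocre would deviate.
A type deviates, so pooling fails.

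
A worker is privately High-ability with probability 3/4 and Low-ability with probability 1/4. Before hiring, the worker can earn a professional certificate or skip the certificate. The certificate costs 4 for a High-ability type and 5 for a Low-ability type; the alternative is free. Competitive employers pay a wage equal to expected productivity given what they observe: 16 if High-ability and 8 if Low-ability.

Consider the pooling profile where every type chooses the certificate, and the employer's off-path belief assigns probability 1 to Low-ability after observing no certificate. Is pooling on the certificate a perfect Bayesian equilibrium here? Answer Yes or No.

On path, the employer holds the prior and pays 3/4·16 + 1/4·8 = 14. Off path (no certificate), believing Low-ability, it pays 8.
High-ability: the certificate nets 14 − 4 = 10; no certificate nets 8. High-ability stays.
Low-ability: the certificate nets 14 − 5 = 9; no certificate nets 8. Low-ability stays.
No type deviates, so pooling is sustained.

Yes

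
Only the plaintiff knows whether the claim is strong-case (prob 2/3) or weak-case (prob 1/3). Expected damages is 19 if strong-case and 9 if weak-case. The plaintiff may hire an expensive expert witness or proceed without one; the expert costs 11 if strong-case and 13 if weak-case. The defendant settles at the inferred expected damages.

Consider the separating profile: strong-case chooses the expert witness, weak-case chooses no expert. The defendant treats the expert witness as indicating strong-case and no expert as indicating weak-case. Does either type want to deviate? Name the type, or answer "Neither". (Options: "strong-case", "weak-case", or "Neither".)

strong-case

The expert witness pays 19; no expert pays 9.
strong-case: assigned the expert witness, nets 19 − 11 = 8; deviating to no expert nets 9.
weak-case: assigned no expert, nets 9; deviating to the expert witness nets 19 − 13 = 6.
The strong-case type gains 1 by deviating.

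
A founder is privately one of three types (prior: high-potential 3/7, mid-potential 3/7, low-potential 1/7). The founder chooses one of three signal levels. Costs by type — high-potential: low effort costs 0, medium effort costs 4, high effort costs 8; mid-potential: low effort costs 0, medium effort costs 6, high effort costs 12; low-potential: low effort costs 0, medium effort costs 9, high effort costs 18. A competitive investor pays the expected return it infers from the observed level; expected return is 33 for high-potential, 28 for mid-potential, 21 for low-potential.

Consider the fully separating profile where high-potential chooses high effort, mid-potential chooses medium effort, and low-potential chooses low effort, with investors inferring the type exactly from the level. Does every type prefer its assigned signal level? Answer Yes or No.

Separating valuations: high effort → 33, medium effort → 28, low effort → 21.
high-potential (assigned high effort): low effort: 21 − 0 = 21; medium effort: 28 − 4 = 24; high effort: 33 − 8 = 25. high-potential stays.
mid-potential (assigned medium effort): low effort: 21 − 0 = 21; medium effort: 28 − 6 = 22; high effort: 33 − 12 = 21. mid-potential stays.
low-potential (assigned low effort): low effort: 21 − 0 = 21; medium effort: 28 − 9 = 19; high effort: 33 − 18 = 15. low-potential stays.
Every type prefers its assigned level; separation holds.

Yes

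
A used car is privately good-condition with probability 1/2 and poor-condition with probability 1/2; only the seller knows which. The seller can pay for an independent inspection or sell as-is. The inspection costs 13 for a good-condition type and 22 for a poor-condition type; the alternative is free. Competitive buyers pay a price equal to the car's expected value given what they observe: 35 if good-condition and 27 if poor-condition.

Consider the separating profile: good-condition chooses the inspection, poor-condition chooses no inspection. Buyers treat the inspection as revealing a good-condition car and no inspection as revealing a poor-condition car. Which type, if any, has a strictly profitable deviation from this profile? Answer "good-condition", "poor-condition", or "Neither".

The inspection pays 35; no inspection pays 27.
good-condition: assigned the inspection, nets 35 − 13 = 22; deviating to no inspection nets 27.
poor-condition: assigned no inspection, nets 27; deviating to the inspection nets 35 − 22 = 13.
The good-condition type gains 5 by deviating.

good-condition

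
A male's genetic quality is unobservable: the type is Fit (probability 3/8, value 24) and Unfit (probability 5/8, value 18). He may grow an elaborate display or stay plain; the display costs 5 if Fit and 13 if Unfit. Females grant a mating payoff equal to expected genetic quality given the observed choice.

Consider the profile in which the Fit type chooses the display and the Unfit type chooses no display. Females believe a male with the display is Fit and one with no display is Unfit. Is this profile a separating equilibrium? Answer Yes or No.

Under these beliefs, the display earns mating payoff 24 and no display earns mating payoff 18.
Fit: the display nets 24 − 5 = 19; no display nets 18. Fit prefers the display.
Unfit: the display nets 24 − 13 = 11; no display nets 18. Unfit prefers no display.
Neither type deviates, so the separating profile is an equilibrium.

Yes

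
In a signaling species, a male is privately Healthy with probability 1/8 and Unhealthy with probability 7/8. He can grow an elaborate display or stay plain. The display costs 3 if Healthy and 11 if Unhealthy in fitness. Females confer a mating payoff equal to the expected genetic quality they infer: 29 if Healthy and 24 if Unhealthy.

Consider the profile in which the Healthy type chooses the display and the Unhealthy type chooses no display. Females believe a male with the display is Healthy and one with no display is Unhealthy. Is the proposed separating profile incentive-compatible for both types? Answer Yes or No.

Under these beliefs, the display earns mating payoff 29 and no display earns mating payoff 24.
Healthy: the display nets 29 − 3 = 26; no display nets 24. Healthy prefers the display.
Unhealthy: the display nets 29 − 11 = 18; no display nets 24. Unhealthy prefers no display.
Neither type deviates, so the separating profile is an equilibrium.

Yes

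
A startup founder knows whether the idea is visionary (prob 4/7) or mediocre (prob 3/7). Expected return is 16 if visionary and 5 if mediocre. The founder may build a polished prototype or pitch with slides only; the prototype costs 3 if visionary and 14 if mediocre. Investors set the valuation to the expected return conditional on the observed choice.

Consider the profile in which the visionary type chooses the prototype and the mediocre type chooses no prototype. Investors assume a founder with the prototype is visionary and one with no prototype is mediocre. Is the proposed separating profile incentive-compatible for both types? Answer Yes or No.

Yes

Under these beliefs, the prototype earns valuation 16 and no prototype earns valuation 5.
visionary: the prototype nets 16 − 3 = 13; no prototype nets 5. visionary prefers the prototype.
mediocre: the prototype nets 16 − 14 = 2; no prototype nets 5. mediocre prefers no prototype.
Neither type deviates, so the separating profile is an equilibrium.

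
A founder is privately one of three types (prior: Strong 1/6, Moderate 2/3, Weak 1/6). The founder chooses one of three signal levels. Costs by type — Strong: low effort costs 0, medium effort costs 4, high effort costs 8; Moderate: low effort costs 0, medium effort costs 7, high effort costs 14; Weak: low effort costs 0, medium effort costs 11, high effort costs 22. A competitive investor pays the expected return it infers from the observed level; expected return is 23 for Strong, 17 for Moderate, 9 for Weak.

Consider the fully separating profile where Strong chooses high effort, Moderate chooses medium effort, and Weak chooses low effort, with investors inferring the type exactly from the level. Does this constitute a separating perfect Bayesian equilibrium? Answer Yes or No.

Separating valuations: high effort → 23, medium effort → 17, low effort → 9.
Strong (assigned high effort): low effort: 9 − 0 = 9; medium effort: 17 − 4 = 13; high effort: 23 − 8 = 15. Strong stays.
Moderate (assigned medium effort): low effort: 9 − 0 = 9; medium effort: 17 − 7 = 10; high effort: 23 − 14 = 9. Moderate stays.
Weak (assigned low effort): low effort: 9 − 0 = 9; medium effort: 17 − 11 = 6; high effort: 23 − 22 = 1. Weak stays.
Every type prefers its assigned level; separation holds.

Yes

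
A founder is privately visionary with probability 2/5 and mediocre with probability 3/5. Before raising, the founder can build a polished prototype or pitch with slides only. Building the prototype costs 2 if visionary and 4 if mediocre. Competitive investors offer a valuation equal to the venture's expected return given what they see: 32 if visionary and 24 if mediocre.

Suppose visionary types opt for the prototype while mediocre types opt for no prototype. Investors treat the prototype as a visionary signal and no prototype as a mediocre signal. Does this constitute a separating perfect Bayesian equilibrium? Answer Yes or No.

Under these beliefs, the prototype earns valuation 32 and no prototype earns valuation 24.
visionary: the prototype nets 32 − 2 = 30; no prototype nets 24. visionary prefers the prototype.
mediocre: the prototype nets 32 − 4 = 28; no prototype nets 24. mediocre would deviate to the prototype.
mediocre has a profitable deviation, so the profile is not an equilibrium.

No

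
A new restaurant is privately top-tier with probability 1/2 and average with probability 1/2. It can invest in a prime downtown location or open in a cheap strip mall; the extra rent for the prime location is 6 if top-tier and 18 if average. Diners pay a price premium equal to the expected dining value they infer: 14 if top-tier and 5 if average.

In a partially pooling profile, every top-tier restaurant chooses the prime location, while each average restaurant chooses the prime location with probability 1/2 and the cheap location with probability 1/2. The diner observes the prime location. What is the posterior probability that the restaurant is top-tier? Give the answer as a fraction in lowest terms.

2/3

P(the prime location) = (1/2)·1 + (1/2)·(1/2) = 3/4.
By Bayes' rule, P(top-tier | the prime location) = (1/2) / (3/4) = 2/3.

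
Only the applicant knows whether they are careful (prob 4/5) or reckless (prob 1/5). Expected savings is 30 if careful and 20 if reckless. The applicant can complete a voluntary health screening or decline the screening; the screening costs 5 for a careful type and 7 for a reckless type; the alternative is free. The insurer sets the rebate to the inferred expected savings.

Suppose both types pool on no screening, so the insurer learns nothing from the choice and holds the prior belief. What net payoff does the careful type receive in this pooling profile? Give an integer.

28

Pooled rebate = 4/5·30 + 1/5·20 = 28.
careful pays no cost for no screening, so net payoff = 28.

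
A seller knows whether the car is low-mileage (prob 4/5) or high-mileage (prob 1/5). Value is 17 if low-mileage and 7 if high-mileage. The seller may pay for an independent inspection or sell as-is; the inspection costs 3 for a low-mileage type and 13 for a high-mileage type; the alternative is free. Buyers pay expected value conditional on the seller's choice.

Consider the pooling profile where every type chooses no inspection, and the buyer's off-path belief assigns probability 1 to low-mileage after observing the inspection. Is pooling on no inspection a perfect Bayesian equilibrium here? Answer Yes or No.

Yes

On path, the buyer holds the prior and pays 4/5·17 + 1/5·7 = 15. Off path (the inspection), believing low-mileage, it pays 17.
low-mileage: no inspection nets 15; the inspection nets 17 − 3 = 14. low-mileage stays.
high-mileage: no inspection nets 15; the inspection nets 17 − 13 = 4. high-mileage stays.
No type deviates, so pooling is sustained.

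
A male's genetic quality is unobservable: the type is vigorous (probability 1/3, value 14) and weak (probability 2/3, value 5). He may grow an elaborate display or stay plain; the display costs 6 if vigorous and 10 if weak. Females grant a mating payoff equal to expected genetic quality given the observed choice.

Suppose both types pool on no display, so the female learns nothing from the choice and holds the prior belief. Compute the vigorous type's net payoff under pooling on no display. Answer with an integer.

8

Pooled mating payoff = 1/3·14 + 2/3·5 = 8.
vigorous pays no cost for no display, so net payoff = 8.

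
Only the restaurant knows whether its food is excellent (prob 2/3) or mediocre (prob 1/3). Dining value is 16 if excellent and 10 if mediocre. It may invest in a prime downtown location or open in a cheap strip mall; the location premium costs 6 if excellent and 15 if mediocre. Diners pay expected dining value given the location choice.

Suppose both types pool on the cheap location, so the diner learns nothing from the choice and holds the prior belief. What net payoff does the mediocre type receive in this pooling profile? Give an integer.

14

Pooled price premium = 2/3·16 + 1/3·10 = 14.
mediocre pays no cost for the cheap location, so net payoff = 14.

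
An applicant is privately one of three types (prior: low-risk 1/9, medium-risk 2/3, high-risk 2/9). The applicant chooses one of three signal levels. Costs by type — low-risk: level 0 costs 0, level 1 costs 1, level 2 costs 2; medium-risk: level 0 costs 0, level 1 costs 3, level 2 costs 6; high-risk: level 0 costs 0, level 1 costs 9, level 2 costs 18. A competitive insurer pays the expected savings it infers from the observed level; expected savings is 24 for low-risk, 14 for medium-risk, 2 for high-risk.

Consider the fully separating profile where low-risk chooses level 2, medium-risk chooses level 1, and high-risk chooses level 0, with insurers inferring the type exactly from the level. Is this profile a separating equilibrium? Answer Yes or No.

Separating rebates: level 2 → 24, level 1 → 14, level 0 → 2.
low-risk (assigned level 2): level 0: 2 − 0 = 2; level 1: 14 − 1 = 13; level 2: 24 − 2 = 22. low-risk stays.
medium-risk (assigned level 1): level 0: 2 − 0 = 2; level 1: 14 − 3 = 11; level 2: 24 − 6 = 18. medium-risk prefers level 2.
high-risk (assigned level 0): level 0: 2 − 0 = 2; level 1: 14 − 9 = 5; level 2: 24 − 18 = 6. high-risk prefers level 2.
At least one type deviates; the separating profile fails.

No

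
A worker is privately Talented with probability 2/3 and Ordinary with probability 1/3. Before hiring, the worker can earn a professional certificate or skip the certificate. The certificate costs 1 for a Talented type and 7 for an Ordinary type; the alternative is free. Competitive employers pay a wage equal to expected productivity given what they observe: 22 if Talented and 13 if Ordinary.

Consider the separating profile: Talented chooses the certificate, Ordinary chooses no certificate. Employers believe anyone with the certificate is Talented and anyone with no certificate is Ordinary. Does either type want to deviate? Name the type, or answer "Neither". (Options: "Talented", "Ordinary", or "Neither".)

Ordinary

The certificate pays 22; no certificate pays 13.
Talented: assigned the certificate, nets 22 − 1 = 21; deviating to no certificate nets 13.
Ordinary: assigned no certificate, nets 13; deviating to the certificate nets 22 − 7 = 15.
The Ordinary type gains 2 by deviating.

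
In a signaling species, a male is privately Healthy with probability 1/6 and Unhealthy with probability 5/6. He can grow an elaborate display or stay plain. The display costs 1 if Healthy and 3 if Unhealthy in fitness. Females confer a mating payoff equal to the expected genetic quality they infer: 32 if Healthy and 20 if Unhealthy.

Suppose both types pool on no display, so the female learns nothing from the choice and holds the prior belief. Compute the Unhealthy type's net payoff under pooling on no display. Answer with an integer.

22

Pooled mating payoff = 1/6·32 + 5/6·20 = 22.
Unhealthy pays no cost for no display, so net payoff = 22.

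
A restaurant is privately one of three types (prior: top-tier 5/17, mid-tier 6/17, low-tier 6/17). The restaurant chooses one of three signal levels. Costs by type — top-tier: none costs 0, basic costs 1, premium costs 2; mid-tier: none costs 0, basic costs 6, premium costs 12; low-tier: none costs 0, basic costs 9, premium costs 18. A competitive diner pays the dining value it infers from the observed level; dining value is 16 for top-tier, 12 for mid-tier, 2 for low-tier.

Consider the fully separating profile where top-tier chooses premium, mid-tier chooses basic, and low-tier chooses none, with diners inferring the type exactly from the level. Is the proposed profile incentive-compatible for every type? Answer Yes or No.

No

Separating price premiums: premium → 16, basic → 12, none → 2.
top-tier (assigned premium): none: 2 − 0 = 2; basic: 12 − 1 = 11; premium: 16 − 2 = 14. top-tier stays.
mid-tier (assigned basic): none: 2 − 0 = 2; basic: 12 − 6 = 6; premium: 16 − 12 = 4. mid-tier stays.
low-tier (assigned none): none: 2 − 0 = 2; basic: 12 − 9 = 3; premium: 16 − 18 = -2. low-tier prefers basic.
At least one type deviates; the separating profile fails.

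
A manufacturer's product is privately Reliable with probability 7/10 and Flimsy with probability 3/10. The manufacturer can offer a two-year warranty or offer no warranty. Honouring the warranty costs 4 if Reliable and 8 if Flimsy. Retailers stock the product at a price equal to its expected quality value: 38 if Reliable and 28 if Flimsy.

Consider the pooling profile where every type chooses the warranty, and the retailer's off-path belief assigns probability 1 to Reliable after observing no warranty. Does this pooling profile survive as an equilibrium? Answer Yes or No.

No

On path, the retailer holds the prior and pays 7/10·38 + 3/10·28 = 35. Off path (no warranty), believing Reliable, it pays 38.
Reliable: the warranty nets 35 − 4 = 31; no warranty nets 38. Reliable would deviate.
Flimsy: the warranty nets 35 − 8 = 27; no warranty nets 38. Flimsy would deviate.
A type deviates, so pooling fails.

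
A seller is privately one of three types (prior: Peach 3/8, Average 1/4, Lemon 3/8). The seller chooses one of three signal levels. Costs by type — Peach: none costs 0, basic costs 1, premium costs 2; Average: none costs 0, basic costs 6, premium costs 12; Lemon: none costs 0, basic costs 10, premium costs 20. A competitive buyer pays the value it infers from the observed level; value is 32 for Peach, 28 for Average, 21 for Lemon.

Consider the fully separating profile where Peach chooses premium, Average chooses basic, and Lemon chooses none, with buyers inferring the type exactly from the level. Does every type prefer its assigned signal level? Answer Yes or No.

Separating prices: premium → 32, basic → 28, none → 21.
Peach (assigned premium): none: 21 − 0 = 21; basic: 28 − 1 = 27; premium: 32 − 2 = 30. Peach stays.
Average (assigned basic): none: 21 − 0 = 21; basic: 28 − 6 = 22; premium: 32 − 12 = 20. Average stays.
Lemon (assigned none): none: 21 − 0 = 21; basic: 28 − 10 = 18; premium: 32 − 20 = 12. Lemon stays.
Every type prefers its assigned level; separation holds.

Yes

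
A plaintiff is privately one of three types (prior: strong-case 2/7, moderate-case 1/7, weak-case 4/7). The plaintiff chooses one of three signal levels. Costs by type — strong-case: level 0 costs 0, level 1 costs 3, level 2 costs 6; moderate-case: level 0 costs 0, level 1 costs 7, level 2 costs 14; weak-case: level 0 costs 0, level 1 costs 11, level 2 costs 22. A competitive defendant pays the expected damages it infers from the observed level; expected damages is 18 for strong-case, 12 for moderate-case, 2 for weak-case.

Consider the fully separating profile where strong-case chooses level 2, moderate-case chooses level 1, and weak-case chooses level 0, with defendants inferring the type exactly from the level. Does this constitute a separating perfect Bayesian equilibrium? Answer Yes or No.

Yes

Separating settlements: level 2 → 18, level 1 → 12, level 0 → 2.
strong-case (assigned level 2): level 0: 2 − 0 = 2; level 1: 12 − 3 = 9; level 2: 18 − 6 = 12. strong-case stays.
moderate-case (assigned level 1): level 0: 2 − 0 = 2; level 1: 12 − 7 = 5; level 2: 18 − 14 = 4. moderate-case stays.
weak-case (assigned level 0): level 0: 2 − 0 = 2; level 1: 12 − 11 = 1; level 2: 18 − 22 = -4. weak-case stays.
Every type prefers its assigned level; separation holds.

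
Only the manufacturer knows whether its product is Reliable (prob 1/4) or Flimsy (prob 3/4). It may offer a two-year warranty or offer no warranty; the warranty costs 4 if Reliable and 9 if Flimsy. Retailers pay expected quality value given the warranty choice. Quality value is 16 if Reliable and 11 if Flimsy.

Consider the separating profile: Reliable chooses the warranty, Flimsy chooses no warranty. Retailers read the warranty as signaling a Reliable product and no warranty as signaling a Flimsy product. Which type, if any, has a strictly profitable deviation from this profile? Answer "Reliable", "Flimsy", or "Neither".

Neither

The warranty pays 16; no warranty pays 11.
Reliable: assigned the warranty, nets 16 − 4 = 12; deviating to no warranty nets 11.
Flimsy: assigned no warranty, nets 11; deviating to the warranty nets 16 − 9 = 7.
Both types strictly prefer their assigned action; no profitable deviation.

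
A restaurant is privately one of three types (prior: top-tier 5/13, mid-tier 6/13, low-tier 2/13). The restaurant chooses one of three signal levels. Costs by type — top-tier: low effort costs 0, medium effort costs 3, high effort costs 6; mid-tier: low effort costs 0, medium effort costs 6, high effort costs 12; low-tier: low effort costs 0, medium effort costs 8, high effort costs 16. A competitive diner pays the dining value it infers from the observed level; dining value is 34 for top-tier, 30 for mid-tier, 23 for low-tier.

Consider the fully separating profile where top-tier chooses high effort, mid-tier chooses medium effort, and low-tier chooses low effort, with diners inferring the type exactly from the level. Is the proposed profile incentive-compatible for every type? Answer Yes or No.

Yes

Separating price premiums: high effort → 34, medium effort → 30, low effort → 23.
top-tier (assigned high effort): low effort: 23 − 0 = 23; medium effort: 30 − 3 = 27; high effort: 34 − 6 = 28. top-tier stays.
mid-tier (assigned medium effort): low effort: 23 − 0 = 23; medium effort: 30 − 6 = 24; high effort: 34 − 12 = 22. mid-tier stays.
low-tier (assigned low effort): low effort: 23 − 0 = 23; medium effort: 30 − 8 = 22; high effort: 34 − 16 = 18. low-tier stays.
Every type prefers its assigned level; separation holds.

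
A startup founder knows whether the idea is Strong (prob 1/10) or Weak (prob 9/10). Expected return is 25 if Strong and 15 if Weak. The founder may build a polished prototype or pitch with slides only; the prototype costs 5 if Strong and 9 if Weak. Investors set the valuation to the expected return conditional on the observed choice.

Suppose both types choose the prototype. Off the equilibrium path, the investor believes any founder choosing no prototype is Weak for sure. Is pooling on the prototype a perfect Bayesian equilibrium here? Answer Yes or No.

No

On path, the investor holds the prior and pays 1/10·25 + 9/10·15 = 16. Off path (no prototype), believing Weak, it pays 15.
Strong: the prototype nets 16 − 5 = 11; no prototype nets 15. Strong would deviate.
Weak: the prototype nets 16 − 9 = 7; no prototype nets 15. Weak would deviate.
A type deviates, so pooling fails.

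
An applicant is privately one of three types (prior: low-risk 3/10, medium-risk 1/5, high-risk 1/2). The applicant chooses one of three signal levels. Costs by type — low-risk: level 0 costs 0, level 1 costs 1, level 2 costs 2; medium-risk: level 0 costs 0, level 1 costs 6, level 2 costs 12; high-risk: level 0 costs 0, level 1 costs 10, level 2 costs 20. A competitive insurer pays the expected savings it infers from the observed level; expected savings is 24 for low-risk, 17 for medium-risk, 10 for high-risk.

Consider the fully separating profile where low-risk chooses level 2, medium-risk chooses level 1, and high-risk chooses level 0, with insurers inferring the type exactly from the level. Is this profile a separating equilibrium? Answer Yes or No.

Separating rebates: level 2 → 24, level 1 → 17, level 0 → 10.
low-risk (assigned level 2): level 0: 10 − 0 = 10; level 1: 17 − 1 = 16; level 2: 24 − 2 = 22. low-risk stays.
medium-risk (assigned level 1): level 0: 10 − 0 = 10; level 1: 17 − 6 = 11; level 2: 24 − 12 = 12. medium-risk prefers level 2.
high-risk (assigned level 0): level 0: 10 − 0 = 10; level 1: 17 − 10 = 7; level 2: 24 − 20 = 4. high-risk stays.
At least one type deviates; the separating profile fails.

No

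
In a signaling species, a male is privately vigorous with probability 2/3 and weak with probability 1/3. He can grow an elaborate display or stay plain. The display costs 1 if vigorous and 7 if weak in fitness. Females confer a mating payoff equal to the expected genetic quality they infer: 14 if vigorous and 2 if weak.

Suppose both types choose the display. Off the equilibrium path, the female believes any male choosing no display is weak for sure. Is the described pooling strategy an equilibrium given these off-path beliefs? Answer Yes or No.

Yes

On path, the female holds the prior and pays 2/3·14 + 1/3·2 = 10. Off path (no display), believing weak, it pays 2.
vigorous: the display nets 10 − 1 = 9; no display nets 2. vigorous stays.
weak: the display nets 10 − 7 = 3; no display nets 2. weak stays.
No type deviates, so pooling is sustained.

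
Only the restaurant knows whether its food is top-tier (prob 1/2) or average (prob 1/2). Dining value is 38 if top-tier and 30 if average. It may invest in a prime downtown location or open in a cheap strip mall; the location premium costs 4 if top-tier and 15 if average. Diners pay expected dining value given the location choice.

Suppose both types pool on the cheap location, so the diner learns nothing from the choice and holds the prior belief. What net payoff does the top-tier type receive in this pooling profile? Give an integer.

34

Pooled price premium = 1/2·38 + 1/2·30 = 34.
top-tier pays no cost for the cheap location, so net payoff = 34.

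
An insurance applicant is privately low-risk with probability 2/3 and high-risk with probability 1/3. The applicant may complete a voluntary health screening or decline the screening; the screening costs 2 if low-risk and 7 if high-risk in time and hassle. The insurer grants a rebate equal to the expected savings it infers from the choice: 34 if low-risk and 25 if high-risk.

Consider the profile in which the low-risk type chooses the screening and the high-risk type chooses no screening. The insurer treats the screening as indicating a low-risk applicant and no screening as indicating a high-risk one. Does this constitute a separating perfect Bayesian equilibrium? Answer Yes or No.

Under these beliefs, the screening earns rebate 34 and no screening earns rebate 25.
low-risk: the screening nets 34 − 2 = 32; no screening nets 25. low-risk prefers the screening.
high-risk: the screening nets 34 − 7 = 27; no screening nets 25. high-risk would deviate to the screening.
high-risk has a profitable deviation, so the profile is not an equilibrium.

No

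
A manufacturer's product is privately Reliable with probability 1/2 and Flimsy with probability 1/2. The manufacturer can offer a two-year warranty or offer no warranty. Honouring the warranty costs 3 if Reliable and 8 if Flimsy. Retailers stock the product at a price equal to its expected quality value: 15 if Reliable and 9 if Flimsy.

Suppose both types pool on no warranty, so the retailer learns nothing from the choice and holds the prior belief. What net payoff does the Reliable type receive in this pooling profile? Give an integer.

12

Pooled price = 1/2·15 + 1/2·9 = 12.
Reliable pays no cost for no warranty, so net payoff = 12.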